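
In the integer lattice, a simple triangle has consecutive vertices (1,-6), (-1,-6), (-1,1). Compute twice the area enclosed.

14

The shoelace formula gives twice the area as |[1·(-6) − (-1)·(-6)] + [(-1)·1 − (-1)·(-6)] + [(-1)·(-6) − 1·1]| = 14, so the area is 7.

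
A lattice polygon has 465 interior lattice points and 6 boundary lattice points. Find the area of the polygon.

Pick's theorem states A = I + B/2 − 1, so A = 465 + 6/2 − 1 = 467.

467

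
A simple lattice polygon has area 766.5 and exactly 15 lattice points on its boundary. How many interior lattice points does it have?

From Pick's theorem, I = A − B/2 + 1 = 766.5 − 15/2 + 1 = 760.

760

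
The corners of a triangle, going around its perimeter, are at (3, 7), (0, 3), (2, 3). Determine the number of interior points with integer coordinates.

By the shoelace formula, twice the signed area is |(3·3 − 0·7) + (0·3 − 2·3) + (2·7 − 3·3)| = 8, so the area is 4.
Along each edge there are gcd(|Δx|,|Δy|)+1 lattice points, so counting each shared vertex once the boundary has gcd(3,4) + gcd(2,0) + gcd(1,4) = 1+2+1 = 4.
Pick's theorem gives I = A − B/2 + 1 = 4 − 4/2 + 1 = 3.

3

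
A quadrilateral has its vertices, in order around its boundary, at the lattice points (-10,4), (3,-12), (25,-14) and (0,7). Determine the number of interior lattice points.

304

Using the shoelace formula, 2A = |[(-10)·(-12) − 3·4] + [3·(-14) − 25·(-12)] + [25·7 − 0·(-14)] + [0·4 − (-10)·7]| = 611, so the area is 611/2.
Along each edge there are gcd(|Δx|,|Δy|)+1 lattice points, so counting each shared vertex once the boundary has gcd(13,16) + gcd(22,2) + gcd(25,21) + gcd(10,3) = 1+2+1+1 = 5.
Pick's theorem gives I = A − B/2 + 1 = 611/2 − 5/2 + 1 = 304.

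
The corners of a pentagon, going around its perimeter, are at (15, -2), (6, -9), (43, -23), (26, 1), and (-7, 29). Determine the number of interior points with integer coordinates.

552

Using the shoelace formula, 2A = |[15·(-9) − 6·(-2)] + [6·(-23) − 43·(-9)] + [43·1 − 26·(-23)] + [26·29 − (-7)·1] + [(-7)·(-2) − 15·29]| = 1107, so the area is 553.5.
Summing gcd(|Δx|,|Δy|) over the edges gives the boundary count: gcd(9,7) + gcd(37,14) + gcd(17,24) + gcd(33,28) + gcd(22,31) = 1+1+1+1+1 = 5.
Pick's theorem gives I = A − B/2 + 1 = 553.5 − 5/2 + 1 = 552.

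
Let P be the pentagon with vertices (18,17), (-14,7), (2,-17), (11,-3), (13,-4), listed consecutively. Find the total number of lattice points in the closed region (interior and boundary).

By the shoelace formula, twice the signed area is |(18·7 − (-14)·17) + ((-14)·(-17) − 2·7) + (2·(-3) − 11·(-17)) + (11·(-4) − 13·(-3)) + (13·17 − 18·(-4))| = 1057, so the area is 1057/2.
The number of boundary lattice points is Σ gcd(|Δx|,|Δy|) = gcd(32,10) + gcd(16,24) + gcd(9,14) + gcd(2,1) + gcd(5,21) = 2+8+1+1+1 = 13.
Pick's theorem gives I = A − B/2 + 1 = 1057/2 − 13/2 + 1 = 523, so the closed region contains I + B = 523 + 13 = 536 lattice points.

536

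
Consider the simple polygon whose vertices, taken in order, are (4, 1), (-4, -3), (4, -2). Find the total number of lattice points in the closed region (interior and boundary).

By the shoelace formula, twice the signed area is |(4·(-3) − (-4)·1) + ((-4)·(-2) − 4·(-3)) + (4·1 − 4·(-2))| = 24, so the area is 12.
The number of boundary lattice points is Σ gcd(|Δx|,|Δy|) = gcd(8,4) + gcd(8,1) + gcd(0,3) = 4+1+3 = 8.
Pick's theorem gives I = A − B/2 + 1 = 12 − 8/2 + 1 = 9, so the closed region contains I + B = 9 + 8 = 17 lattice points.

17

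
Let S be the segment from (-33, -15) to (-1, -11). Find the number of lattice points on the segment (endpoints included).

The number of lattice points on a segment between lattice points is gcd(|Δx|,|Δy|) + 1 = gcd(32,4) + 1 = 4 + 1 = 5.

5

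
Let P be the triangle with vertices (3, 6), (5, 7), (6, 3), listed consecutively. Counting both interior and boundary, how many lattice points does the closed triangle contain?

8

By the shoelace formula, twice the signed area is |[3·7 − 5·6] + [5·3 − 6·7] + [6·6 − 3·3]| = 9, so the area is 4.5.
Along each edge there are gcd(|Δx|,|Δy|)+1 lattice points, so counting each shared vertex once the boundary has gcd(2,1) + gcd(1,4) + gcd(3,3) = 1+1+3 = 5.
Pick's theorem gives I = A − B/2 + 1 = 4.5 − 5/2 + 1 = 3, so the closed region contains I + B = 3 + 5 = 8 lattice points.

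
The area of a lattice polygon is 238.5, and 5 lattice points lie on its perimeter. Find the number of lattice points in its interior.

237

From Pick's theorem, I = A − B/2 + 1 = 238.5 − 5/2 + 1 = 237.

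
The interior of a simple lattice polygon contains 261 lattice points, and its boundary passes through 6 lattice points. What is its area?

263

By Pick's theorem, A = I + B/2 − 1 = 261 + 6/2 − 1 = 263.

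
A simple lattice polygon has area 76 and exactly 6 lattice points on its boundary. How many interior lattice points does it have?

From Pick's theorem, I = A − B/2 + 1 = 76 − 6/2 + 1 = 74.

74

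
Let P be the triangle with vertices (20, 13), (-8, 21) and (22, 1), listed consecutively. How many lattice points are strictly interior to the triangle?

153

By the shoelace formula, twice the signed area is |(20·21 − (-8)·13) + ((-8)·1 − 22·21) + (22·13 − 20·1)| = 320, so the area is 160.
The number of boundary lattice points is Σ gcd(|Δx|,|Δy|) = gcd(28,8) + gcd(30,20) + gcd(2,12) = 4+10+2 = 16.
By Pick's theorem A = I + B/2 − 1, so I = 160 − 16/2 + 1 = 153.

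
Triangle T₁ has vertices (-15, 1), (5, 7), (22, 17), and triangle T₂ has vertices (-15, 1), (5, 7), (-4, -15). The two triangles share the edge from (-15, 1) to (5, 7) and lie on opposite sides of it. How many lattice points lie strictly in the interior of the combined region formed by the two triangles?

The union is the simple quadrilateral with vertices (-15, 1), (22, 17), (5, 7), (-4, -15) in order.
The shoelace formula gives twice the area as |((-15)·17 − 22·1) + (22·7 − 5·17) + (5·(-15) − (-4)·7) + ((-4)·1 − (-15)·(-15))| = 484, so the area is 242.
Summing gcd(|Δx|,|Δy|) over the edges gives the boundary count: gcd(37,16) + gcd(17,10) + gcd(9,22) + gcd(11,16) = 1+1+1+1 = 4.
By Pick's theorem I = A − B/2 + 1 = 242 − 4/2 + 1 = 241.

241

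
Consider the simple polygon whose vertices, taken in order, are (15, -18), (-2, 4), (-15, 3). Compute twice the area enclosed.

Using the shoelace formula, 2A = |(15·4 − (-2)·(-18)) + ((-2)·3 − (-15)·4) + ((-15)·(-18) − 15·3)| = 303, so the area is 303/2.

303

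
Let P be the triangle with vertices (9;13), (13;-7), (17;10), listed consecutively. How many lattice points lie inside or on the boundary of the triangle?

78

The shoelace formula gives twice the area as |[9·(-7) − 13·13] + [13·10 − 17·(-7)] + [17·13 − 9·10]| = 148, so the area is 74.
Summing gcd(|Δx|,|Δy|) over the edges gives the boundary count: gcd(4,20) + gcd(4,17) + gcd(8,3) = 4+1+1 = 6.
Pick's theorem gives I = A − B/2 + 1 = 74 − 6/2 + 1 = 72, so the closed region contains I + B = 72 + 6 = 78 lattice points.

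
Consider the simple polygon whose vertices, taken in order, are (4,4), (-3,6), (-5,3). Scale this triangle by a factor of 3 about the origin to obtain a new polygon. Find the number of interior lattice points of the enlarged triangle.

109

The shoelace formula gives twice the area as |[4·6 − (-3)·4] + [(-3)·3 − (-5)·6] + [(-5)·4 − 4·3]| = 25, so the area is 12.5.
The number of boundary lattice points is Σ gcd(|Δx|,|Δy|) = gcd(7,2) + gcd(2,3) + gcd(9,1) = 1+1+1 = 3.
Scaling by 3 multiplies the area by 3² = 9 (so the new area is 112.5) and multiplies the boundary lattice-point count by 3, giving 9.
By Pick's theorem, the interior count of the dilated polygon is 112.5 − 9/2 + 1 = 109.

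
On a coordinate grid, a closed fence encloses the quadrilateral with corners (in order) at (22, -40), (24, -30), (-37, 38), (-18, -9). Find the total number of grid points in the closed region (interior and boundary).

1022

The shoelace formula gives twice the area as |[22·(-30) − 24·(-40)] + [24·38 − (-37)·(-30)] + [(-37)·(-9) − (-18)·38] + [(-18)·(-40) − 22·(-9)]| = 2037, so the area is 2037/2.
Summing gcd(|Δx|,|Δy|) over the edges gives the boundary count: gcd(2,10) + gcd(61,68) + gcd(19,47) + gcd(40,31) = 2+1+1+1 = 5.
Pick's theorem gives I = A − B/2 + 1 = 2037/2 − 5/2 + 1 = 1017, so the closed region contains I + B = 1017 + 5 = 1022 lattice points.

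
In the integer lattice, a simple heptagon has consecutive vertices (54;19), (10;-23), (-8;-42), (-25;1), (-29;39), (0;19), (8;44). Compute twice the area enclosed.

6967

By the shoelace formula, twice the signed area is |[54·(-23) − 10·19] + [10·(-42) − (-8)·(-23)] + [(-8)·1 − (-25)·(-42)] + [(-25)·39 − (-29)·1] + [(-29)·19 − 0·39] + [0·44 − 8·19] + [8·19 − 54·44]| = 6967, so the area is 6967/2.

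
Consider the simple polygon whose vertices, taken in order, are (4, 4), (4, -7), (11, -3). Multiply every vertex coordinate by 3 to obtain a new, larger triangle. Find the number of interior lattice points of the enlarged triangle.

Using the shoelace formula, 2A = |(4·(-7) − 4·4) + (4·(-3) − 11·(-7)) + (11·4 − 4·(-3))| = 77, so the area is 77/2.
Summing gcd(|Δx|,|Δy|) over the edges gives the boundary count: gcd(0,11) + gcd(7,4) + gcd(7,7) = 11+1+7 = 19.
Scaling by 3 multiplies the area by 3² = 9 (so the new area is 693/2) and multiplies the boundary lattice-point count by 3, giving 57.
By Pick's theorem, the interior count of the dilated polygon is 693/2 − 57/2 + 1 = 319.

319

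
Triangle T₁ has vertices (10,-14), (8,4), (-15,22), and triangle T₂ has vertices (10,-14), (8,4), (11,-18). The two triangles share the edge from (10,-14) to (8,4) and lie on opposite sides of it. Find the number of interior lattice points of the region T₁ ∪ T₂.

The union is the simple quadrilateral with vertices (10,-14), (-15,22), (8,4), (11,-18) in order.
By the shoelace formula, twice the signed area is |[10·22 − (-15)·(-14)] + [(-15)·4 − 8·22] + [8·(-18) − 11·4] + [11·(-14) − 10·(-18)]| = 388, so the area is 194.
Along each edge there are gcd(|Δx|,|Δy|)+1 lattice points, so counting each shared vertex once the boundary has gcd(25,36) + gcd(23,18) + gcd(3,22) + gcd(1,4) = 1+1+1+1 = 4.
By Pick's theorem I = A − B/2 + 1 = 194 − 4/2 + 1 = 193.

193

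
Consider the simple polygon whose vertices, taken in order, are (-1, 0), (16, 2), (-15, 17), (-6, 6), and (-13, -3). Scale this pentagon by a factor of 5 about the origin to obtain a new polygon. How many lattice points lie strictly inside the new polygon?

The shoelace formula gives twice the area as |[(-1)·2 − 16·0] + [16·17 − (-15)·2] + [(-15)·6 − (-6)·17] + [(-6)·(-3) − (-13)·6] + [(-13)·0 − (-1)·(-3)]| = 405, so the area is 405/2.
Summing gcd(|Δx|,|Δy|) over the edges gives the boundary count: gcd(17,2) + gcd(31,15) + gcd(9,11) + gcd(7,9) + gcd(12,3) = 1+1+1+1+3 = 7.
Scaling by 5 multiplies the area by 5² = 25 (so the new area is 10125/2) and multiplies the boundary lattice-point count by 5, giving 35.
By Pick's theorem, the interior count of the dilated polygon is 10125/2 − 35/2 + 1 = 5046.

5046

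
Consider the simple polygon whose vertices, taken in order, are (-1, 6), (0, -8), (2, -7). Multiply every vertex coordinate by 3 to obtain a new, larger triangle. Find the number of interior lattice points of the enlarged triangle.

127

By the shoelace formula, twice the signed area is |((-1)·(-8) − 0·6) + (0·(-7) − 2·(-8)) + (2·6 − (-1)·(-7))| = 29, so the area is 14.5.
The number of boundary lattice points is Σ gcd(|Δx|,|Δy|) = gcd(1,14) + gcd(2,1) + gcd(3,13) = 1+1+1 = 3.
Scaling by 3 multiplies the area by 3² = 9 (so the new area is 261/2) and multiplies the boundary lattice-point count by 3, giving 9.
By Pick's theorem, the interior count of the dilated polygon is 261/2 − 9/2 + 1 = 127.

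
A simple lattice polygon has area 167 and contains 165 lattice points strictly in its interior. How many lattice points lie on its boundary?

Pick's theorem gives A = I + B/2 − 1, so B = 2(A − I + 1) = 2(167 − 165 + 1) = 6.

6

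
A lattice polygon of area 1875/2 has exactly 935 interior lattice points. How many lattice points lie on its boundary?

7

Pick's theorem gives A = I + B/2 − 1, so B = 2(A − I + 1) = 2(1875/2 − 935 + 1) = 7.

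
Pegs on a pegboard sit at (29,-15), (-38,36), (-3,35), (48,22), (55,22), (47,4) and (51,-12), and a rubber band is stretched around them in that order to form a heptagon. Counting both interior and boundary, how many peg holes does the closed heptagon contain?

Using the shoelace formula, 2A = |(29·36 − (-38)·(-15)) + ((-38)·35 − (-3)·36) + ((-3)·22 − 48·35) + (48·22 − 55·22) + (55·4 − 47·22) + (47·(-12) − 51·4) + (51·(-15) − 29·(-12))| = 4647, so the area is 2323.5.
Summing gcd(|Δx|,|Δy|) over the edges gives the boundary count: gcd(67,51) + gcd(35,1) + gcd(51,13) + gcd(7,0) + gcd(8,18) + gcd(4,16) + gcd(22,3) = 1+1+1+7+2+4+1 = 17.
Pick's theorem gives I = A − B/2 + 1 = 2323.5 − 17/2 + 1 = 2316, so the closed region contains I + B = 2316 + 17 = 2333 lattice points.

2333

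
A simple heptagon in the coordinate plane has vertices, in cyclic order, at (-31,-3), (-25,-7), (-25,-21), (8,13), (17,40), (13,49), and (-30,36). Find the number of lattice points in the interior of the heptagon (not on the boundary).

The shoelace formula gives twice the area as |((-31)·(-7) − (-25)·(-3)) + ((-25)·(-21) − (-25)·(-7)) + ((-25)·13 − 8·(-21)) + (8·40 − 17·13) + (17·49 − 13·40) + (13·36 − (-30)·49) + ((-30)·(-3) − (-31)·36)| = 3891, so the area is 3891/2.
Summing gcd(|Δx|,|Δy|) over the edges gives the boundary count: gcd(6,4) + gcd(0,14) + gcd(33,34) + gcd(9,27) + gcd(4,9) + gcd(43,13) + gcd(1,39) = 2+14+1+9+1+1+1 = 29.
By Pick's theorem A = I + B/2 − 1, so I = 3891/2 − 29/2 + 1 = 1932.

1932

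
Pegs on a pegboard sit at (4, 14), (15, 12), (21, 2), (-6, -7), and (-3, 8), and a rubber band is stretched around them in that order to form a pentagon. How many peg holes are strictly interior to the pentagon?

By the shoelace formula, twice the signed area is |(4·12 − 15·14) + (15·2 − 21·12) + (21·(-7) − (-6)·2) + ((-6)·8 − (-3)·(-7)) + ((-3)·14 − 4·8)| = 662, so the area is 331.
Along each edge there are gcd(|Δx|,|Δy|)+1 lattice points, so counting each shared vertex once the boundary has gcd(11,2) + gcd(6,10) + gcd(27,9) + gcd(3,15) + gcd(7,6) = 1+2+9+3+1 = 16.
By Pick's theorem A = I + B/2 − 1, so I = 331 − 16/2 + 1 = 324.

324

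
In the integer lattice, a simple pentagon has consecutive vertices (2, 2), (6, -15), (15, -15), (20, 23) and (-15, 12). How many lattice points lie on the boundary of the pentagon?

13

The number of boundary lattice points is Σ gcd(|Δx|,|Δy|) = gcd(4,17) + gcd(9,0) + gcd(5,38) + gcd(35,11) + gcd(17,10) = 1+9+1+1+1 = 13.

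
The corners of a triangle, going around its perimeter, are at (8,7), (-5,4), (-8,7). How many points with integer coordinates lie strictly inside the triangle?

15

Using the shoelace formula, 2A = |(8·4 − (-5)·7) + ((-5)·7 − (-8)·4) + ((-8)·7 − 8·7)| = 48, so the area is 24.
The number of boundary lattice points is Σ gcd(|Δx|,|Δy|) = gcd(13,3) + gcd(3,3) + gcd(16,0) = 1+3+16 = 20.
By Pick's theorem A = I + B/2 − 1, so I = 24 − 20/2 + 1 = 15.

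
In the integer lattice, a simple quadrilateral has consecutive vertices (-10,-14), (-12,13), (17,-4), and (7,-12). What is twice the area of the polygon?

865

Using the shoelace formula, 2A = |[(-10)·13 − (-12)·(-14)] + [(-12)·(-4) − 17·13] + [17·(-12) − 7·(-4)] + [7·(-14) − (-10)·(-12)]| = 865, so the area is 865/2.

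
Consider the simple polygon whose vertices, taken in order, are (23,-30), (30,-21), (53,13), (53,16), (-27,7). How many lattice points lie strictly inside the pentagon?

Using the shoelace formula, 2A = |[23·(-21) − 30·(-30)] + [30·13 − 53·(-21)] + [53·16 − 53·13] + [53·7 − (-27)·16] + [(-27)·(-30) − 23·7]| = 3531, so the area is 1765.5.
Along each edge there are gcd(|Δx|,|Δy|)+1 lattice points, so counting each shared vertex once the boundary has gcd(7,9) + gcd(23,34) + gcd(0,3) + gcd(80,9) + gcd(50,37) = 1+1+3+1+1 = 7.
By Pick's theorem A = I + B/2 − 1, so I = 1765.5 − 7/2 + 1 = 1763.

1763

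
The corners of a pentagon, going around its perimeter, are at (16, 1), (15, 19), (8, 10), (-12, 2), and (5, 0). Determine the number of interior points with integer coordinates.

206

The shoelace formula gives twice the area as |(16·19 − 15·1) + (15·10 − 8·19) + (8·2 − (-12)·10) + ((-12)·0 − 5·2) + (5·1 − 16·0)| = 418, so the area is 209.
Along each edge there are gcd(|Δx|,|Δy|)+1 lattice points, so counting each shared vertex once the boundary has gcd(1,18) + gcd(7,9) + gcd(20,8) + gcd(17,2) + gcd(11,1) = 1+1+4+1+1 = 8.
By Pick's theorem A = I + B/2 − 1, so I = 209 − 8/2 + 1 = 206.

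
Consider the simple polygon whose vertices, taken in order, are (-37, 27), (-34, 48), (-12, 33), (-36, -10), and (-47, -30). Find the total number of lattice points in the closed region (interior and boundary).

937

By the shoelace formula, twice the signed area is |[(-37)·48 − (-34)·27] + [(-34)·33 − (-12)·48] + [(-12)·(-10) − (-36)·33] + [(-36)·(-30) − (-47)·(-10)] + [(-47)·27 − (-37)·(-30)]| = 1865, so the area is 1865/2.
The number of boundary lattice points is Σ gcd(|Δx|,|Δy|) = gcd(3,21) + gcd(22,15) + gcd(24,43) + gcd(11,20) + gcd(10,57) = 3+1+1+1+1 = 7.
Pick's theorem gives I = A − B/2 + 1 = 1865/2 − 7/2 + 1 = 930, so the closed region contains I + B = 930 + 7 = 937 lattice points.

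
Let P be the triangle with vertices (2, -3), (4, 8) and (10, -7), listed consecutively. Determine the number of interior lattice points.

45

By the shoelace formula, twice the signed area is |(2·8 − 4·(-3)) + (4·(-7) − 10·8) + (10·(-3) − 2·(-7))| = 96, so the area is 48.
The number of boundary lattice points is Σ gcd(|Δx|,|Δy|) = gcd(2,11) + gcd(6,15) + gcd(8,4) = 1+3+4 = 8.
By Pick's theorem A = I + B/2 − 1, so I = 48 − 8/2 + 1 = 45.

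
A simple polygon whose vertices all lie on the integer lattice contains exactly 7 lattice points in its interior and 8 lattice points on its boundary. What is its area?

By Pick's theorem, A = I + B/2 − 1 = 7 + 8/2 − 1 = 10.

10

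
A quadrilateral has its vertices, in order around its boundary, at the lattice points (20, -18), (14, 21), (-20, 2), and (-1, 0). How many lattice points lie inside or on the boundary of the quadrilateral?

By the shoelace formula, twice the signed area is |[20·21 − 14·(-18)] + [14·2 − (-20)·21] + [(-20)·0 − (-1)·2] + [(-1)·(-18) − 20·0]| = 1140, so the area is 570.
The number of boundary lattice points is Σ gcd(|Δx|,|Δy|) = gcd(6,39) + gcd(34,19) + gcd(19,2) + gcd(21,18) = 3+1+1+3 = 8.
Pick's theorem gives I = A − B/2 + 1 = 570 − 8/2 + 1 = 567, so the closed region contains I + B = 567 + 8 = 575 lattice points.

575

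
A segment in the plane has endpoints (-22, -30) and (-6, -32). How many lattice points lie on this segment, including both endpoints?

3

The number of lattice points on a segment between lattice points is gcd(|Δx|,|Δy|) + 1 = gcd(16,2) + 1 = 2 + 1 = 3.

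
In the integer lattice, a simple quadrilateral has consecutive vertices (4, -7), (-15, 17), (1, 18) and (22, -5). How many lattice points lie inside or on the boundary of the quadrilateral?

Using the shoelace formula, 2A = |[4·17 − (-15)·(-7)] + [(-15)·18 − 1·17] + [1·(-5) − 22·18] + [22·(-7) − 4·(-5)]| = 859, so the area is 429.5.
The number of boundary lattice points is Σ gcd(|Δx|,|Δy|) = gcd(19,24) + gcd(16,1) + gcd(21,23) + gcd(18,2) = 1+1+1+2 = 5.
Pick's theorem gives I = A − B/2 + 1 = 429.5 − 5/2 + 1 = 428, so the closed region contains I + B = 428 + 5 = 433 lattice points.

433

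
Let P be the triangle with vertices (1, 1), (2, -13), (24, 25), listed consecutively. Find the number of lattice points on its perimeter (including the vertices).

4

Along each edge there are gcd(|Δx|,|Δy|)+1 lattice points, so counting each shared vertex once the boundary has gcd(1,14) + gcd(22,38) + gcd(23,24) = 1+2+1 = 4.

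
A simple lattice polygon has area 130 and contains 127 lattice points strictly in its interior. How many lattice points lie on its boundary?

8

Pick's theorem gives A = I + B/2 − 1, so B = 2(A − I + 1) = 2(130 − 127 + 1) = 8.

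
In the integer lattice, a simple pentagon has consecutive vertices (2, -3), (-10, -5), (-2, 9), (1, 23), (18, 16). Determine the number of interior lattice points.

By the shoelace formula, twice the signed area is |[2·(-5) − (-10)·(-3)] + [(-10)·9 − (-2)·(-5)] + [(-2)·23 − 1·9] + [1·16 − 18·23] + [18·(-3) − 2·16]| = 679, so the area is 339.5.
Summing gcd(|Δx|,|Δy|) over the edges gives the boundary count: gcd(12,2) + gcd(8,14) + gcd(3,14) + gcd(17,7) + gcd(16,19) = 2+2+1+1+1 = 7.
By Pick's theorem A = I + B/2 − 1, so I = 339.5 − 7/2 + 1 = 337.

337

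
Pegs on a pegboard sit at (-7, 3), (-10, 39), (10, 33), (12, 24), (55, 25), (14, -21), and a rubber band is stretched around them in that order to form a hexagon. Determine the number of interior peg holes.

By the shoelace formula, twice the signed area is |[(-7)·39 − (-10)·3] + [(-10)·33 − 10·39] + [10·24 − 12·33] + [12·25 − 55·24] + [55·(-21) − 14·25] + [14·3 − (-7)·(-21)]| = 3749, so the area is 3749/2.
Summing gcd(|Δx|,|Δy|) over the edges gives the boundary count: gcd(3,36) + gcd(20,6) + gcd(2,9) + gcd(43,1) + gcd(41,46) + gcd(21,24) = 3+2+1+1+1+3 = 11.
By Pick's theorem A = I + B/2 − 1, so I = 3749/2 − 11/2 + 1 = 1870.

1870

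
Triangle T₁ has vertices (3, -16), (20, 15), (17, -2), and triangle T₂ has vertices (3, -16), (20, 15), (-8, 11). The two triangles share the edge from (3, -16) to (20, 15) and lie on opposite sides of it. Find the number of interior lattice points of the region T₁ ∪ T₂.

489

The union is the simple quadrilateral with vertices (3, -16), (17, -2), (20, 15), (-8, 11) in order.
Using the shoelace formula, 2A = |[3·(-2) − 17·(-16)] + [17·15 − 20·(-2)] + [20·11 − (-8)·15] + [(-8)·(-16) − 3·11]| = 996, so the area is 498.
Summing gcd(|Δx|,|Δy|) over the edges gives the boundary count: gcd(14,14) + gcd(3,17) + gcd(28,4) + gcd(11,27) = 14+1+4+1 = 20.
By Pick's theorem I = A − B/2 + 1 = 498 − 20/2 + 1 = 489.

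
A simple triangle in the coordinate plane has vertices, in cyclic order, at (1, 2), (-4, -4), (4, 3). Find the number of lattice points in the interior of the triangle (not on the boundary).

The shoelace formula gives twice the area as |[1·(-4) − (-4)·2] + [(-4)·3 − 4·(-4)] + [4·2 − 1·3]| = 13, so the area is 6.5.
Along each edge there are gcd(|Δx|,|Δy|)+1 lattice points, so counting each shared vertex once the boundary has gcd(5,6) + gcd(8,7) + gcd(3,1) = 1+1+1 = 3.
By Pick's theorem A = I + B/2 − 1, so I = 6.5 − 3/2 + 1 = 6.

6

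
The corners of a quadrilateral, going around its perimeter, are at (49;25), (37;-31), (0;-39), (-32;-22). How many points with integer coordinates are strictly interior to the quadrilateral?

2426

The shoelace formula gives twice the area as |[49·(-31) − 37·25] + [37·(-39) − 0·(-31)] + [0·(-22) − (-32)·(-39)] + [(-32)·25 − 49·(-22)]| = 4857, so the area is 2428.5.
Summing gcd(|Δx|,|Δy|) over the edges gives the boundary count: gcd(12,56) + gcd(37,8) + gcd(32,17) + gcd(81,47) = 4+1+1+1 = 7.
Pick's theorem gives I = A − B/2 + 1 = 2428.5 − 7/2 + 1 = 2426.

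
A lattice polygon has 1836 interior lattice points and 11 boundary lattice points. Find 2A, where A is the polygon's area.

3681

By Pick's theorem, A = I + B/2 − 1 = 1836 + 11/2 − 1 = 3681/2.
Hence 2A = 3681.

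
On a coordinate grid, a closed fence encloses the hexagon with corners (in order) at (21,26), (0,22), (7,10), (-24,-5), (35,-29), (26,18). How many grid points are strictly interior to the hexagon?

Using the shoelace formula, 2A = |(21·22 − 0·26) + (0·10 − 7·22) + (7·(-5) − (-24)·10) + ((-24)·(-29) − 35·(-5)) + (35·18 − 26·(-29)) + (26·26 − 21·18)| = 3066, so the area is 1533.
Summing gcd(|Δx|,|Δy|) over the edges gives the boundary count: gcd(21,4) + gcd(7,12) + gcd(31,15) + gcd(59,24) + gcd(9,47) + gcd(5,8) = 1+1+1+1+1+1 = 6.
Pick's theorem gives I = A − B/2 + 1 = 1533 − 6/2 + 1 = 1531.

1531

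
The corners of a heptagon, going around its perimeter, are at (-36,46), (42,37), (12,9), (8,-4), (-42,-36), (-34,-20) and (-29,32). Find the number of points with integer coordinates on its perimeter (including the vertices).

The number of boundary lattice points is Σ gcd(|Δx|,|Δy|) = gcd(78,9) + gcd(30,28) + gcd(4,13) + gcd(50,32) + gcd(8,16) + gcd(5,52) + gcd(7,14) = 3+2+1+2+8+1+7 = 24.

24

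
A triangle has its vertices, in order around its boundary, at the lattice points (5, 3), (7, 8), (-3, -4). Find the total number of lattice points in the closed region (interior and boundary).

By the shoelace formula, twice the signed area is |[5·8 − 7·3] + [7·(-4) − (-3)·8] + [(-3)·3 − 5·(-4)]| = 26, so the area is 13.
Along each edge there are gcd(|Δx|,|Δy|)+1 lattice points, so counting each shared vertex once the boundary has gcd(2,5) + gcd(10,12) + gcd(8,7) = 1+2+1 = 4.
Pick's theorem gives I = A − B/2 + 1 = 13 − 4/2 + 1 = 12, so the closed region contains I + B = 12 + 4 = 16 lattice points.

16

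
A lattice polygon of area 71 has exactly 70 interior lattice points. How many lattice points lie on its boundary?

Pick's theorem gives A = I + B/2 − 1, so B = 2(A − I + 1) = 2(71 − 70 + 1) = 4.

4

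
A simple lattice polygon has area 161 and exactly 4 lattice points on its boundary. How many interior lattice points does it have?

From Pick's theorem, I = A − B/2 + 1 = 161 − 4/2 + 1 = 160.

160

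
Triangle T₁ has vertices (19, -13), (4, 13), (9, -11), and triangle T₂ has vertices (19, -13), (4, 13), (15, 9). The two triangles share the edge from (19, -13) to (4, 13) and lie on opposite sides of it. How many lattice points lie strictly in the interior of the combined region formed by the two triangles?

The union is the simple quadrilateral with vertices (19, -13), (9, -11), (4, 13), (15, 9) in order.
Using the shoelace formula, 2A = |(19·(-11) − 9·(-13)) + (9·13 − 4·(-11)) + (4·9 − 15·13) + (15·(-13) − 19·9)| = 456, so the area is 228.
The number of boundary lattice points is Σ gcd(|Δx|,|Δy|) = gcd(10,2) + gcd(5,24) + gcd(11,4) + gcd(4,22) = 2+1+1+2 = 6.
By Pick's theorem I = A − B/2 + 1 = 228 − 6/2 + 1 = 226.

226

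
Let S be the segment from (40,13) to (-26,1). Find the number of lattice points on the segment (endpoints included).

The number of lattice points on a segment between lattice points is gcd(|Δx|,|Δy|) + 1 = gcd(66,12) + 1 = 6 + 1 = 7.

7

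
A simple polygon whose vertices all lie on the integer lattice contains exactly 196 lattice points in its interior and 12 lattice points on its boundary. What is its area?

By Pick's theorem, A = I + B/2 − 1 = 196 + 12/2 − 1 = 201.

201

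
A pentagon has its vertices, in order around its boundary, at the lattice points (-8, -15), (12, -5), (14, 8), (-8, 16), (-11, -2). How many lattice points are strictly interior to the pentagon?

Using the shoelace formula, 2A = |[(-8)·(-5) − 12·(-15)] + [12·8 − 14·(-5)] + [14·16 − (-8)·8] + [(-8)·(-2) − (-11)·16] + [(-11)·(-15) − (-8)·(-2)]| = 1015, so the area is 507.5.
Along each edge there are gcd(|Δx|,|Δy|)+1 lattice points, so counting each shared vertex once the boundary has gcd(20,10) + gcd(2,13) + gcd(22,8) + gcd(3,18) + gcd(3,13) = 10+1+2+3+1 = 17.
Pick's theorem gives I = A − B/2 + 1 = 507.5 − 17/2 + 1 = 500.

500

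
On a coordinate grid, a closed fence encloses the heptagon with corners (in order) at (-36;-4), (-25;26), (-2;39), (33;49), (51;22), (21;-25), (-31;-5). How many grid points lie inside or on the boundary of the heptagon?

3907

The shoelace formula gives twice the area as |((-36)·26 − (-25)·(-4)) + ((-25)·39 − (-2)·26) + ((-2)·49 − 33·39) + (33·22 − 51·49) + (51·(-25) − 21·22) + (21·(-5) − (-31)·(-25)) + ((-31)·(-4) − (-36)·(-5))| = 7790, so the area is 3895.
The number of boundary lattice points is Σ gcd(|Δx|,|Δy|) = gcd(11,30) + gcd(23,13) + gcd(35,10) + gcd(18,27) + gcd(30,47) + gcd(52,20) + gcd(5,1) = 1+1+5+9+1+4+1 = 22.
Pick's theorem gives I = A − B/2 + 1 = 3895 − 22/2 + 1 = 3885, so the closed region contains I + B = 3885 + 22 = 3907 lattice points.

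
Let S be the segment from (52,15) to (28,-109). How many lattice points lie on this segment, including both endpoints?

5

The number of lattice points on a segment between lattice points is gcd(|Δx|,|Δy|) + 1 = gcd(24,124) + 1 = 4 + 1 = 5.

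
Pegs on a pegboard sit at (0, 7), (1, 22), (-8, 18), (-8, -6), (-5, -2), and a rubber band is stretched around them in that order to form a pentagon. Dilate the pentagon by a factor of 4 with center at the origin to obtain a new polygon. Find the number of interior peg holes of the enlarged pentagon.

2585

Using the shoelace formula, 2A = |[0·22 − 1·7] + [1·18 − (-8)·22] + [(-8)·(-6) − (-8)·18] + [(-8)·(-2) − (-5)·(-6)] + [(-5)·7 − 0·(-2)]| = 330, so the area is 165.
Along each edge there are gcd(|Δx|,|Δy|)+1 lattice points, so counting each shared vertex once the boundary has gcd(1,15) + gcd(9,4) + gcd(0,24) + gcd(3,4) + gcd(5,9) = 1+1+24+1+1 = 28.
Scaling by 4 multiplies the area by 4² = 16 (so the new area is 2640) and multiplies the boundary lattice-point count by 4, giving 112.
By Pick's theorem, the interior count of the dilated polygon is 2640 − 112/2 + 1 = 2585.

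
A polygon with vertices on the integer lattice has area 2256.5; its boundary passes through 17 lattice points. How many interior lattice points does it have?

Pick's theorem A = I + B/2 − 1 rearranges to I = A − B/2 + 1 = 2256.5 − 17/2 + 1 = 2249.

2249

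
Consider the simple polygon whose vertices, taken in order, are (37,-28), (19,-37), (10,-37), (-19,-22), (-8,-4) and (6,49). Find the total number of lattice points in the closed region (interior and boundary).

2283

Using the shoelace formula, 2A = |[37·(-37) − 19·(-28)] + [19·(-37) − 10·(-37)] + [10·(-22) − (-19)·(-37)] + [(-19)·(-4) − (-8)·(-22)] + [(-8)·49 − 6·(-4)] + [6·(-28) − 37·49]| = 4542, so the area is 2271.
Summing gcd(|Δx|,|Δy|) over the edges gives the boundary count: gcd(18,9) + gcd(9,0) + gcd(29,15) + gcd(11,18) + gcd(14,53) + gcd(31,77) = 9+9+1+1+1+1 = 22.
Pick's theorem gives I = A − B/2 + 1 = 2271 − 22/2 + 1 = 2261, so the closed region contains I + B = 2261 + 22 = 2283 lattice points.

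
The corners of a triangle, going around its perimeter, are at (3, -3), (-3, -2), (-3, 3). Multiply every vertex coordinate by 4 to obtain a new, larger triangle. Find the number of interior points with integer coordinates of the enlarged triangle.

217

By the shoelace formula, twice the signed area is |[3·(-2) − (-3)·(-3)] + [(-3)·3 − (-3)·(-2)] + [(-3)·(-3) − 3·3]| = 30, so the area is 15.
Along each edge there are gcd(|Δx|,|Δy|)+1 lattice points, so counting each shared vertex once the boundary has gcd(6,1) + gcd(0,5) + gcd(6,6) = 1+5+6 = 12.
Scaling by 4 multiplies the area by 4² = 16 (so the new area is 240) and multiplies the boundary lattice-point count by 4, giving 48.
By Pick's theorem, the interior count of the dilated polygon is 240 − 48/2 + 1 = 217.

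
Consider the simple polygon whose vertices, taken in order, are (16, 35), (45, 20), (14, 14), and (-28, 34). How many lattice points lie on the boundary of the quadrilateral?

The number of boundary lattice points is Σ gcd(|Δx|,|Δy|) = gcd(29,15) + gcd(31,6) + gcd(42,20) + gcd(44,1) = 1+1+2+1 = 5.

5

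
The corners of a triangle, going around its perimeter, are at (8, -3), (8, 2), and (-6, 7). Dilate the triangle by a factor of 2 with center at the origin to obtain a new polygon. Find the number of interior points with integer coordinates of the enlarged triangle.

The shoelace formula gives twice the area as |(8·2 − 8·(-3)) + (8·7 − (-6)·2) + ((-6)·(-3) − 8·7)| = 70, so the area is 35.
Summing gcd(|Δx|,|Δy|) over the edges gives the boundary count: gcd(0,5) + gcd(14,5) + gcd(14,10) = 5+1+2 = 8.
Scaling by 2 multiplies the area by 2² = 4 (so the new area is 140) and multiplies the boundary lattice-point count by 2, giving 16.
By Pick's theorem, the interior count of the dilated polygon is 140 − 16/2 + 1 = 133.

133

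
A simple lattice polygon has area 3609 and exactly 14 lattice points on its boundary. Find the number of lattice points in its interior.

Pick's theorem A = I + B/2 − 1 rearranges to I = A − B/2 + 1 = 3609 − 14/2 + 1 = 3603.

3603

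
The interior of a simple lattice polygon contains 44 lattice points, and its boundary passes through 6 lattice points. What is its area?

46

By Pick's theorem, A = I + B/2 − 1 = 44 + 6/2 − 1 = 46.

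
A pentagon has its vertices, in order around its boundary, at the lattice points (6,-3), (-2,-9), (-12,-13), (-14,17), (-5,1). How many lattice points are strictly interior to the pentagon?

221

By the shoelace formula, twice the signed area is |(6·(-9) − (-2)·(-3)) + ((-2)·(-13) − (-12)·(-9)) + ((-12)·17 − (-14)·(-13)) + ((-14)·1 − (-5)·17) + ((-5)·(-3) − 6·1)| = 448, so the area is 224.
The number of boundary lattice points is Σ gcd(|Δx|,|Δy|) = gcd(8,6) + gcd(10,4) + gcd(2,30) + gcd(9,16) + gcd(11,4) = 2+2+2+1+1 = 8.
By Pick's theorem A = I + B/2 − 1, so I = 224 − 8/2 + 1 = 221.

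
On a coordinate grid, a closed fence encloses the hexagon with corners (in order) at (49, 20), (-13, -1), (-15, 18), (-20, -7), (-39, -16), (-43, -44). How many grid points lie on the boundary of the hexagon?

16

The number of boundary lattice points is Σ gcd(|Δx|,|Δy|) = gcd(62,21) + gcd(2,19) + gcd(5,25) + gcd(19,9) + gcd(4,28) + gcd(92,64) = 1+1+5+1+4+4 = 16.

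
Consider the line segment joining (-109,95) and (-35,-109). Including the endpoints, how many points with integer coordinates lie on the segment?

3

The number of lattice points on a segment between lattice points is gcd(|Δx|,|Δy|) + 1 = gcd(74,204) + 1 = 2 + 1 = 3.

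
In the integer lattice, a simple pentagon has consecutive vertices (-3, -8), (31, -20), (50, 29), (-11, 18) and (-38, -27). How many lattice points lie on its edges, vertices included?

The number of boundary lattice points is Σ gcd(|Δx|,|Δy|) = gcd(34,12) + gcd(19,49) + gcd(61,11) + gcd(27,45) + gcd(35,19) = 2+1+1+9+1 = 14.

14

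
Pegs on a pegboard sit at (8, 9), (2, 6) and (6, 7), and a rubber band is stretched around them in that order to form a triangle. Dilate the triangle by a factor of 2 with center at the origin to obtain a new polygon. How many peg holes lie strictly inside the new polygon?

By the shoelace formula, twice the signed area is |(8·6 − 2·9) + (2·7 − 6·6) + (6·9 − 8·7)| = 6, so the area is 3.
Along each edge there are gcd(|Δx|,|Δy|)+1 lattice points, so counting each shared vertex once the boundary has gcd(6,3) + gcd(4,1) + gcd(2,2) = 3+1+2 = 6.
Scaling by 2 multiplies the area by 2² = 4 (so the new area is 12) and multiplies the boundary lattice-point count by 2, giving 12.
By Pick's theorem, the interior count of the dilated polygon is 12 − 12/2 + 1 = 7.

7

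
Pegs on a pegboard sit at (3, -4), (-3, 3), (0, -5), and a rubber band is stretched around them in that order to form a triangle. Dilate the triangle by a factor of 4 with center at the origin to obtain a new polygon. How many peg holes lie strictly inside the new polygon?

The shoelace formula gives twice the area as |(3·3 − (-3)·(-4)) + ((-3)·(-5) − 0·3) + (0·(-4) − 3·(-5))| = 27, so the area is 13.5.
Summing gcd(|Δx|,|Δy|) over the edges gives the boundary count: gcd(6,7) + gcd(3,8) + gcd(3,1) = 1+1+1 = 3.
Scaling by 4 multiplies the area by 4² = 16 (so the new area is 216) and multiplies the boundary lattice-point count by 4, giving 12.
By Pick's theorem, the interior count of the dilated polygon is 216 − 12/2 + 1 = 211.

211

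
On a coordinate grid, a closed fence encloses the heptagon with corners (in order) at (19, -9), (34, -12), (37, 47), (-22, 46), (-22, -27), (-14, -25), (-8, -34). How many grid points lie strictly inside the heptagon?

The shoelace formula gives twice the area as |[19·(-12) − 34·(-9)] + [34·47 − 37·(-12)] + [37·46 − (-22)·47] + [(-22)·(-27) − (-22)·46] + [(-22)·(-25) − (-14)·(-27)] + [(-14)·(-34) − (-8)·(-25)] + [(-8)·(-9) − 19·(-34)]| = 7628, so the area is 3814.
The number of boundary lattice points is Σ gcd(|Δx|,|Δy|) = gcd(15,3) + gcd(3,59) + gcd(59,1) + gcd(0,73) + gcd(8,2) + gcd(6,9) + gcd(27,25) = 3+1+1+73+2+3+1 = 84.
Pick's theorem gives I = A − B/2 + 1 = 3814 − 84/2 + 1 = 3773.

3773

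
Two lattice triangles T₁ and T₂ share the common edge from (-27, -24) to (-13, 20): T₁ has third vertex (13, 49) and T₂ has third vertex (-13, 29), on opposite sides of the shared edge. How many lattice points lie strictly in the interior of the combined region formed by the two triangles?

The union is the simple quadrilateral with vertices (-27, -24), (13, 49), (-13, 20), (-13, 29) in order.
The shoelace formula gives twice the area as |((-27)·49 − 13·(-24)) + (13·20 − (-13)·49) + ((-13)·29 − (-13)·20) + ((-13)·(-24) − (-27)·29)| = 864, so the area is 432.
Summing gcd(|Δx|,|Δy|) over the edges gives the boundary count: gcd(40,73) + gcd(26,29) + gcd(0,9) + gcd(14,53) = 1+1+9+1 = 12.
By Pick's theorem I = A − B/2 + 1 = 432 − 12/2 + 1 = 427.

427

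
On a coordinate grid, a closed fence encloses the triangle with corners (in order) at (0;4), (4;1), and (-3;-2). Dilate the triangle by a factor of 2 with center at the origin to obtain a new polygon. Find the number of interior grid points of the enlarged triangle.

By the shoelace formula, twice the signed area is |[0·1 − 4·4] + [4·(-2) − (-3)·1] + [(-3)·4 − 0·(-2)]| = 33, so the area is 33/2.
Summing gcd(|Δx|,|Δy|) over the edges gives the boundary count: gcd(4,3) + gcd(7,3) + gcd(3,6) = 1+1+3 = 5.
Scaling by 2 multiplies the area by 2² = 4 (so the new area is 66) and multiplies the boundary lattice-point count by 2, giving 10.
By Pick's theorem, the interior count of the dilated polygon is 66 − 10/2 + 1 = 62.

62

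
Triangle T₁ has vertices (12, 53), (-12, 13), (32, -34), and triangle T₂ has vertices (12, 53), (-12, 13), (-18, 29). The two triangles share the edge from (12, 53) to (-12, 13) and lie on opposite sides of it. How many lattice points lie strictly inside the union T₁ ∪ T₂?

The union is the simple quadrilateral with vertices (12, 53), (32, -34), (-12, 13), (-18, 29) in order.
The shoelace formula gives twice the area as |[12·(-34) − 32·53] + [32·13 − (-12)·(-34)] + [(-12)·29 − (-18)·13] + [(-18)·53 − 12·29]| = 3512, so the area is 1756.
Summing gcd(|Δx|,|Δy|) over the edges gives the boundary count: gcd(20,87) + gcd(44,47) + gcd(6,16) + gcd(30,24) = 1+1+2+6 = 10.
By Pick's theorem I = A − B/2 + 1 = 1756 − 10/2 + 1 = 1752.

1752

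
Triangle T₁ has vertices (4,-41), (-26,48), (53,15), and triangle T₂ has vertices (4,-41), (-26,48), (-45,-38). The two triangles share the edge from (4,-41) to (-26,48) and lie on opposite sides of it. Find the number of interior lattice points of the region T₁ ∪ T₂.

5152

The union is the simple quadrilateral with vertices (4,-41), (53,15), (-26,48), (-45,-38) in order.
By the shoelace formula, twice the signed area is |(4·15 − 53·(-41)) + (53·48 − (-26)·15) + ((-26)·(-38) − (-45)·48) + ((-45)·(-41) − 4·(-38))| = 10312, so the area is 5156.
The number of boundary lattice points is Σ gcd(|Δx|,|Δy|) = gcd(49,56) + gcd(79,33) + gcd(19,86) + gcd(49,3) = 7+1+1+1 = 10.
By Pick's theorem I = A − B/2 + 1 = 5156 − 10/2 + 1 = 5152.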